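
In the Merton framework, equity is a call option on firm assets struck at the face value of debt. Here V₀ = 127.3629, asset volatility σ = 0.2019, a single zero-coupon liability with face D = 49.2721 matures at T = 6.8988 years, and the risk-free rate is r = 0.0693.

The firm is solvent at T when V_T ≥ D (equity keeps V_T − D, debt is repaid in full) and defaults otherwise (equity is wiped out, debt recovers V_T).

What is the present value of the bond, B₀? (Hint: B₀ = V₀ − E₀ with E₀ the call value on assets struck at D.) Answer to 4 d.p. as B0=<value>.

B0=30.5122

d₁ = [ln(V₀/D) + (r + σ²/2)T] / (σ√T)
   = [ln(127.3629/49.2721) + (0.0693 + 0.5·0.2019²)·6.8988] / (0.2019·√6.8988)
   = [0.949682 + 0.618697] / 0.530302 = 2.957522
d₂ = d₁ − σ√T = 2.957522 − 0.530302 = 2.427220
N(d₁) = 0.998449,  N(d₂) = 0.992392,  e^(−rT) = 0.619968
E₀ = V₀·N(d₁) − D·e^(−rT)·N(d₂)
   = 127.3629·0.998449 − 49.2721·0.619968·0.992392 = 96.850654
B₀ = V₀ − E₀ = 127.3629 − 96.850654 = 30.512246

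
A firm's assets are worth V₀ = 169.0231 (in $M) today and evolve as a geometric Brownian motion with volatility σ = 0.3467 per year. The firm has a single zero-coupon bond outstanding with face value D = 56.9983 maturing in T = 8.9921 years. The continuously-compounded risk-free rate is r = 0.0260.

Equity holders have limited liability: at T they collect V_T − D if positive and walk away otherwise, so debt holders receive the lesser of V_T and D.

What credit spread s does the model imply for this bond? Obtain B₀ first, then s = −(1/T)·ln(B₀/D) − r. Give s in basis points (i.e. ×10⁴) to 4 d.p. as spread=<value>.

spread=103.5679

d₁ = [ln(V₀/D) + (r + σ²/2)T] / (σ√T)
   = [ln(169.0231/56.9983) + (0.0260 + 0.5·0.3467²)·8.9921] / (0.3467·√8.9921)
   = [1.087014 + 0.774224] / 1.039643 = 1.790266
d₂ = d₁ − σ√T = 1.790266 − 1.039643 = 0.750622
N(d₁) = 0.963294,  N(d₂) = 0.773560,  e^(−rT) = 0.791524
E₀ = V₀·N(d₁) − D·e^(−rT)·N(d₂)
   = 169.0231·0.963294 − 56.9983·0.791524·0.773560 = 127.919425
B₀ = V₀ − E₀ = 169.0231 − 127.919425 = 41.103675
spread = −(1/T)·ln(B₀/D) − r = −(1/8.9921)·ln(41.103675/56.9983) − 0.0260 = 0.01035679
in basis points: 0.01035679 × 10⁴ = 103.5679 bp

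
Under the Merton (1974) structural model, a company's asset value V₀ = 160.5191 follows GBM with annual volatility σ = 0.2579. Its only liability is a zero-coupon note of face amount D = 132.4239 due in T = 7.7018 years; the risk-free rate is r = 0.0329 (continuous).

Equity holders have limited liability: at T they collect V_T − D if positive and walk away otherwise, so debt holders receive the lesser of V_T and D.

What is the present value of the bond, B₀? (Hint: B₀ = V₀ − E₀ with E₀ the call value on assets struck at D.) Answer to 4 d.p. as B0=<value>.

B0=88.3548

d₁ = [ln(V₀/D) + (r + σ²/2)T] / (σ√T)
   = [ln(160.5191/132.4239) + (0.0329 + 0.5·0.2579²)·7.7018] / (0.2579·√7.7018)
   = [0.192405 + 0.509522] / 0.715727 = 0.980718
d₂ = d₁ − σ√T = 0.980718 − 0.715727 = 0.264991
N(d₁) = 0.836634,  N(d₂) = 0.604492,  e^(−rT) = 0.776166
E₀ = V₀·N(d₁) − D·e^(−rT)·N(d₂)
   = 160.5191·0.836634 − 132.4239·0.776166·0.604492 = 72.164339
B₀ = V₀ − E₀ = 160.5191 − 72.164339 = 88.354761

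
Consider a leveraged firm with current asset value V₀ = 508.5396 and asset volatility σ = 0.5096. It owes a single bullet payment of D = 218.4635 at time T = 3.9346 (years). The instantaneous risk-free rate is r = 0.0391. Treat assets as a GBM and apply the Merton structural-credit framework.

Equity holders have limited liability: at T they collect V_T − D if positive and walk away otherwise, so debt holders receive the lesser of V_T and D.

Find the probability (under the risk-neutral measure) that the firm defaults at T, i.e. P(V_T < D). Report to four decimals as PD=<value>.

PD=0.3147

d₁ = [ln(V₀/D) + (r + σ²/2)T] / (σ√T)
   = [ln(508.5396/218.4635) + (0.0391 + 0.5·0.5096²)·3.9346] / (0.5096·√3.9346)
   = [0.844924 + 0.664735] / 1.010834 = 1.493479
d₂ = d₁ − σ√T = 1.493479 − 1.010834 = 0.482646
risk-neutral PD = N(−d₂) = N(-0.482646) = 0.314674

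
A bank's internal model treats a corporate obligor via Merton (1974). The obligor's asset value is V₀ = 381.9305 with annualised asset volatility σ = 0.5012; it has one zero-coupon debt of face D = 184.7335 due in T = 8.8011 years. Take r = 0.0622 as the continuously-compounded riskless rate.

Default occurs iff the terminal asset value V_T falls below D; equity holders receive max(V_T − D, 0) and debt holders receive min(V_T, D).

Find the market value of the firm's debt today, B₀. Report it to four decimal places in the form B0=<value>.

B0=79.1692

d₁ = [ln(V₀/D) + (r + σ²/2)T] / (σ√T)
   = [ln(381.9305/184.7335) + (0.0622 + 0.5·0.5012²)·8.8011] / (0.5012·√8.8011)
   = [0.726324 + 1.652853] / 1.486892 = 1.600101
d₂ = d₁ − σ√T = 1.600101 − 1.486892 = 0.113208
N(d₁) = 0.945212,  N(d₂) = 0.545067,  e^(−rT) = 0.578435
E₀ = V₀·N(d₁) − D·e^(−rT)·N(d₂)
   = 381.9305·0.945212 − 184.7335·0.578435·0.545067 = 302.761319
B₀ = V₀ − E₀ = 381.9305 − 302.761319 = 79.169181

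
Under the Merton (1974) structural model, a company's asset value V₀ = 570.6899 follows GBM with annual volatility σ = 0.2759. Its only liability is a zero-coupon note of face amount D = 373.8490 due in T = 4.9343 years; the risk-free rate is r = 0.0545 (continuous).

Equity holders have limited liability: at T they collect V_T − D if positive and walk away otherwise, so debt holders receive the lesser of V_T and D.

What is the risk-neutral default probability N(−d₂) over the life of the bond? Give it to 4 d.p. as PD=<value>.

PD=0.2054

d₁ = [ln(V₀/D) + (r + σ²/2)T] / (σ√T)
   = [ln(570.6899/373.8490) + (0.0545 + 0.5·0.2759²)·4.9343] / (0.2759·√4.9343)
   = [0.422994 + 0.456721] / 0.612865 = 1.435415
d₂ = d₁ − σ√T = 1.435415 − 0.612865 = 0.822550
risk-neutral PD = N(−d₂) = N(-0.822550) = 0.205382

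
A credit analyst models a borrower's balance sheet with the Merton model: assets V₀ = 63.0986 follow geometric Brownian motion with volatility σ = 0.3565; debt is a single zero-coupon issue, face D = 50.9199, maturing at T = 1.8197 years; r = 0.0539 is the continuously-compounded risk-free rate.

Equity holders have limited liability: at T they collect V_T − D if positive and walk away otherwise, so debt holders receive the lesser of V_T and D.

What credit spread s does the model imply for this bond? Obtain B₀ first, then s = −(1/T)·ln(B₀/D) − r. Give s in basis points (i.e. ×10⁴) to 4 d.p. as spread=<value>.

spread=494.1407

d₁ = [ln(V₀/D) + (r + σ²/2)T] / (σ√T)
   = [ln(63.0986/50.9199) + (0.0539 + 0.5·0.3565²)·1.8197] / (0.3565·√1.8197)
   = [0.214445 + 0.213717] / 0.480905 = 0.890324
d₂ = d₁ − σ√T = 0.890324 − 0.480905 = 0.409419
N(d₁) = 0.813354,  N(d₂) = 0.658884,  e^(−rT) = 0.906575
E₀ = V₀·N(d₁) − D·e^(−rT)·N(d₂)
   = 63.0986·0.813354 − 50.9199·0.906575·0.658884 = 20.905647
B₀ = V₀ − E₀ = 63.0986 − 20.905647 = 42.192953
spread = −(1/T)·ln(B₀/D) − r = −(1/1.8197)·ln(42.192953/50.9199) − 0.0539 = 0.04941407
in basis points: 0.04941407 × 10⁴ = 494.1407 bp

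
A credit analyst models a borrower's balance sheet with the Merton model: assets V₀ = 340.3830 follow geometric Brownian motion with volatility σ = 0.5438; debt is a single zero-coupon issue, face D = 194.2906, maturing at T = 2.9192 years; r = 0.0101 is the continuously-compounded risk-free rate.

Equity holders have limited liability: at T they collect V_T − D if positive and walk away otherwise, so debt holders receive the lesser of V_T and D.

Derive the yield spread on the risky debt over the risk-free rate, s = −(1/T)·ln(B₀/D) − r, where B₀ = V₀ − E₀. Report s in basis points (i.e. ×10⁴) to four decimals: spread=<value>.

d₁ = [ln(V₀/D) + (r + σ²/2)T] / (σ√T)
   = [ln(340.3830/194.2906) + (0.0101 + 0.5·0.5438²)·2.9192] / (0.5438·√2.9192)
   = [0.560716 + 0.461115] / 0.929119 = 1.099785
d₂ = d₁ − σ√T = 1.099785 − 0.929119 = 0.170667
N(d₁) = 0.864287,  N(d₂) = 0.567757,  e^(−rT) = 0.970946
E₀ = V₀·N(d₁) − D·e^(−rT)·N(d₂)
   = 340.3830·0.864287 − 194.2906·0.970946·0.567757 = 187.083678
B₀ = V₀ − E₀ = 340.3830 − 187.083678 = 153.299322
spread = −(1/T)·ln(B₀/D) − r = −(1/2.9192)·ln(153.299322/194.2906) − 0.0101 = 0.07107382
in basis points: 0.07107382 × 10⁴ = 710.7382 bp

spread=710.7382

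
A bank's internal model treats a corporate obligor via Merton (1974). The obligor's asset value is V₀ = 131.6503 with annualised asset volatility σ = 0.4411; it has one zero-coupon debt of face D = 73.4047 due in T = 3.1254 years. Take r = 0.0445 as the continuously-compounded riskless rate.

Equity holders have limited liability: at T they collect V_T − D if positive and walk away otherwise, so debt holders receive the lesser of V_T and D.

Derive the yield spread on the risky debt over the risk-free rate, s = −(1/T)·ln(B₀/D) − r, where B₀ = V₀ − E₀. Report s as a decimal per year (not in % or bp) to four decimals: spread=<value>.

spread=0.0344

d₁ = [ln(V₀/D) + (r + σ²/2)T] / (σ√T)
   = [ln(131.6503/73.4047) + (0.0445 + 0.5·0.4411²)·3.1254] / (0.4411·√3.1254)
   = [0.584161 + 0.443134] / 0.779812 = 1.317362
d₂ = d₁ − σ√T = 1.317362 − 0.779812 = 0.537550
N(d₁) = 0.906141,  N(d₂) = 0.704556,  e^(−rT) = 0.870158
E₀ = V₀·N(d₁) − D·e^(−rT)·N(d₂)
   = 131.6503·0.906141 − 73.4047·0.870158·0.704556 = 74.291173
B₀ = V₀ − E₀ = 131.6503 − 74.291173 = 57.359127
spread = −(1/T)·ln(B₀/D) − r = −(1/3.1254)·ln(57.359127/73.4047) − 0.0445 = 0.03441981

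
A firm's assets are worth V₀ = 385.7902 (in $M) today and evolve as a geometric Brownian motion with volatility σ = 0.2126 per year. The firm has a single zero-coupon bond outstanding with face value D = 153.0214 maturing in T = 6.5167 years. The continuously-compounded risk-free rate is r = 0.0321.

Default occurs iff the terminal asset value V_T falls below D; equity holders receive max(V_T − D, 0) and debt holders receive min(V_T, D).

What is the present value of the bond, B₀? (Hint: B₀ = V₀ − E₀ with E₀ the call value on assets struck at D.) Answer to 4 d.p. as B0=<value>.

d₁ = [ln(V₀/D) + (r + σ²/2)T] / (σ√T)
   = [ln(385.7902/153.0214) + (0.0321 + 0.5·0.2126²)·6.5167] / (0.2126·√6.5167)
   = [0.924716 + 0.356459] / 0.542722 = 2.360649
d₂ = d₁ − σ√T = 2.360649 − 0.542722 = 1.817928
N(d₁) = 0.990879,  N(d₂) = 0.965462,  e^(−rT) = 0.811244
E₀ = V₀·N(d₁) − D·e^(−rT)·N(d₂)
   = 385.7902·0.990879 − 153.0214·0.811244·0.965462 = 262.420904
B₀ = V₀ − E₀ = 385.7902 − 262.420904 = 123.369296

B0=123.3693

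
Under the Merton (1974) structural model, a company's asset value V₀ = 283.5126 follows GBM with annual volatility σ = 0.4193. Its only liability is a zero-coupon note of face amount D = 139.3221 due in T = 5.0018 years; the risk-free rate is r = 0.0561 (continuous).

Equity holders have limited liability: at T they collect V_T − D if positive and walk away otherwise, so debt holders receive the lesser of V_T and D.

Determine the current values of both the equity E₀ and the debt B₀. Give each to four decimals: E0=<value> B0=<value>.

d₁ = [ln(V₀/D) + (r + σ²/2)T] / (σ√T)
   = [ln(283.5126/139.3221) + (0.0561 + 0.5·0.4193²)·5.0018] / (0.4193·√5.0018)
   = [0.710468 + 0.720290] / 0.937752 = 1.525732
d₂ = d₁ − σ√T = 1.525732 − 0.937752 = 0.587980
N(d₁) = 0.936462,  N(d₂) = 0.721727,  e^(−rT) = 0.755330
E₀ = V₀·N(d₁) − D·e^(−rT)·N(d₂)
   = 283.5126·0.936462 − 139.3221·0.755330·0.721727 = 189.548373
B₀ = V₀ − E₀ = 283.5126 − 189.548373 = 93.964227

E0=189.5484 B0=93.9642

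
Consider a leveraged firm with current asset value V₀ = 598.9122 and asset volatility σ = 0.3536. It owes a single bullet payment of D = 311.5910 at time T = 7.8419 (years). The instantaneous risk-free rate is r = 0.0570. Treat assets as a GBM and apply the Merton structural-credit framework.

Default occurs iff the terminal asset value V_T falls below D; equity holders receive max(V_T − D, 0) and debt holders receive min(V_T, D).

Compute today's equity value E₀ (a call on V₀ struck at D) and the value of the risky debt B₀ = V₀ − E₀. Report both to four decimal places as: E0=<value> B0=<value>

E0=420.8190 B0=178.0932

d₁ = [ln(V₀/D) + (r + σ²/2)T] / (σ√T)
   = [ln(598.9122/311.5910) + (0.0570 + 0.5·0.3536²)·7.8419] / (0.3536·√7.8419)
   = [0.653424 + 0.937236] / 0.990200 = 1.606403
d₂ = d₁ − σ√T = 1.606403 − 0.990200 = 0.616203
N(d₁) = 0.945907,  N(d₂) = 0.731120,  e^(−rT) = 0.639551
E₀ = V₀·N(d₁) − D·e^(−rT)·N(d₂)
   = 598.9122·0.945907 − 311.5910·0.639551·0.731120 = 420.819011
B₀ = V₀ − E₀ = 598.9122 − 420.819011 = 178.093189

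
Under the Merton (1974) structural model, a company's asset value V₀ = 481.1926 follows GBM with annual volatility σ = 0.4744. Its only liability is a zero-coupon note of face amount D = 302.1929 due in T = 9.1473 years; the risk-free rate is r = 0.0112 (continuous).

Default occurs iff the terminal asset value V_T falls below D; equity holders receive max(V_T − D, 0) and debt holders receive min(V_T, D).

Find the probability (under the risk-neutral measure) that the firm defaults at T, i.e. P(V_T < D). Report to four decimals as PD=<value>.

PD=0.6262

d₁ = [ln(V₀/D) + (r + σ²/2)T] / (σ√T)
   = [ln(481.1926/302.1929) + (0.0112 + 0.5·0.4744²)·9.1473] / (0.4744·√9.1473)
   = [0.465202 + 1.131774] / 1.434799 = 1.113031
d₂ = d₁ − σ√T = 1.113031 − 1.434799 = -0.321768
risk-neutral PD = N(−d₂) = N(0.321768) = 0.626186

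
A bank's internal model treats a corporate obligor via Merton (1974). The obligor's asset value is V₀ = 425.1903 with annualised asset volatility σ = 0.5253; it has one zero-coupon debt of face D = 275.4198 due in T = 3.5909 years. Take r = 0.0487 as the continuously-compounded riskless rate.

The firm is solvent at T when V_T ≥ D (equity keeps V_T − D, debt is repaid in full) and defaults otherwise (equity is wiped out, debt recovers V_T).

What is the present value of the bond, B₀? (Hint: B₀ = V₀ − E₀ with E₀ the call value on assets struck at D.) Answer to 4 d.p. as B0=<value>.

d₁ = [ln(V₀/D) + (r + σ²/2)T] / (σ√T)
   = [ln(425.1903/275.4198) + (0.0487 + 0.5·0.5253²)·3.5909] / (0.5253·√3.5909)
   = [0.434240 + 0.670313] / 0.995426 = 1.109629
d₂ = d₁ − σ√T = 1.109629 − 0.995426 = 0.114203
N(d₁) = 0.866421,  N(d₂) = 0.545462,  e^(−rT) = 0.839560
E₀ = V₀·N(d₁) − D·e^(−rT)·N(d₂)
   = 425.1903·0.866421 − 275.4198·0.839560·0.545462 = 242.265693
B₀ = V₀ − E₀ = 425.1903 − 242.265693 = 182.924607

B0=182.9246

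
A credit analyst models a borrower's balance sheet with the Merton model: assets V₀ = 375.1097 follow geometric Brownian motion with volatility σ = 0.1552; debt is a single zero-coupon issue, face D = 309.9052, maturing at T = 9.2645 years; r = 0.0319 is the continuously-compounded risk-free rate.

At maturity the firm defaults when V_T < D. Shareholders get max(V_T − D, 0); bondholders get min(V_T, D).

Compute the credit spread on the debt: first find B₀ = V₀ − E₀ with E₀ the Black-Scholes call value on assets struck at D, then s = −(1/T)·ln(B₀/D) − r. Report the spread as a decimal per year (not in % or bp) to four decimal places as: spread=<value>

spread=0.0051

d₁ = [ln(V₀/D) + (r + σ²/2)T] / (σ√T)
   = [ln(375.1097/309.9052) + (0.0319 + 0.5·0.1552²)·9.2645] / (0.1552·√9.2645)
   = [0.190952 + 0.407115] / 0.472392 = 1.266039
d₂ = d₁ − σ√T = 1.266039 − 0.472392 = 0.793647
N(d₁) = 0.897250,  N(d₂) = 0.786299,  e^(−rT) = 0.744131
E₀ = V₀·N(d₁) − D·e^(−rT)·N(d₂)
   = 375.1097·0.897250 − 309.9052·0.744131·0.786299 = 155.238657
B₀ = V₀ − E₀ = 375.1097 − 155.238657 = 219.871043
spread = −(1/T)·ln(B₀/D) − r = −(1/9.2645)·ln(219.871043/309.9052) − 0.0319 = 0.00514736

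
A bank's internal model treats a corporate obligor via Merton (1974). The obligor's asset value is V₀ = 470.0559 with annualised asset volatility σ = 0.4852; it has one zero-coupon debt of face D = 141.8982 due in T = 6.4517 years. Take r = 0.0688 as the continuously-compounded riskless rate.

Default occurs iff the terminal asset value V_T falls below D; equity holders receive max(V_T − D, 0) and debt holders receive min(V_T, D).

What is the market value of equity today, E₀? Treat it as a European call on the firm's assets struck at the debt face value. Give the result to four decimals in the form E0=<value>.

E0=388.5244

d₁ = [ln(V₀/D) + (r + σ²/2)T] / (σ√T)
   = [ln(470.0559/141.8982) + (0.0688 + 0.5·0.4852²)·6.4517] / (0.4852·√6.4517)
   = [1.197742 + 1.203303] / 1.232418 = 1.948240
d₂ = d₁ − σ√T = 1.948240 − 1.232418 = 0.715822
N(d₁) = 0.974307,  N(d₂) = 0.762950,  e^(−rT) = 0.641544
E₀ = V₀·N(d₁) − D·e^(−rT)·N(d₂)
   = 470.0559·0.974307 − 141.8982·0.641544·0.762950 = 388.524358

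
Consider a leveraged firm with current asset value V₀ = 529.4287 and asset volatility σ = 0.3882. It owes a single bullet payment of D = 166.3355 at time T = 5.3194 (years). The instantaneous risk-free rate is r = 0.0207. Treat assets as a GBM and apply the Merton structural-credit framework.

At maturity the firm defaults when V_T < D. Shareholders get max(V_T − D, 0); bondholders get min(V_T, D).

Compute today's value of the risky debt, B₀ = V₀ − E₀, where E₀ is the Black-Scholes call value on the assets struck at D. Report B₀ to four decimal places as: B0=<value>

B0=140.7039

d₁ = [ln(V₀/D) + (r + σ²/2)T] / (σ√T)
   = [ln(529.4287/166.3355) + (0.0207 + 0.5·0.3882²)·5.3194] / (0.3882·√5.3194)
   = [1.157792 + 0.510926] / 0.895338 = 1.863786
d₂ = d₁ − σ√T = 1.863786 − 0.895338 = 0.968449
N(d₁) = 0.968824,  N(d₂) = 0.833590,  e^(−rT) = 0.895734
E₀ = V₀·N(d₁) − D·e^(−rT)·N(d₂)
   = 529.4287·0.968824 − 166.3355·0.895734·0.833590 = 388.724763
B₀ = V₀ − E₀ = 529.4287 − 388.724763 = 140.703937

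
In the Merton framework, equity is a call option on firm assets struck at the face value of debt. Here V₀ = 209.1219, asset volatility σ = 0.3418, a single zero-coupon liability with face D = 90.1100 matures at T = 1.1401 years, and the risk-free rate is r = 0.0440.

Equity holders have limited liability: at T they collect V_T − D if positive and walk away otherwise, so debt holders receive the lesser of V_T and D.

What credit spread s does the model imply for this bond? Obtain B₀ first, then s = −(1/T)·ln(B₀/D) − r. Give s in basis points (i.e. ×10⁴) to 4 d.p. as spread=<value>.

d₁ = [ln(V₀/D) + (r + σ²/2)T] / (σ√T)
   = [ln(209.1219/90.1100) + (0.0440 + 0.5·0.3418²)·1.1401] / (0.3418·√1.1401)
   = [0.841886 + 0.116762] / 0.364959 = 2.626731
d₂ = d₁ − σ√T = 2.626731 − 0.364959 = 2.261773
N(d₁) = 0.995690,  N(d₂) = 0.988144,  e^(−rT) = 0.951073
E₀ = V₀·N(d₁) − D·e^(−rT)·N(d₂)
   = 209.1219·0.995690 − 90.1100·0.951073·0.988144 = 123.535343
B₀ = V₀ − E₀ = 209.1219 − 123.535343 = 85.586557
spread = −(1/T)·ln(B₀/D) − r = −(1/1.1401)·ln(85.586557/90.1100) − 0.0440 = 0.00117404
in basis points: 0.00117404 × 10⁴ = 11.7404 bp

spread=11.7404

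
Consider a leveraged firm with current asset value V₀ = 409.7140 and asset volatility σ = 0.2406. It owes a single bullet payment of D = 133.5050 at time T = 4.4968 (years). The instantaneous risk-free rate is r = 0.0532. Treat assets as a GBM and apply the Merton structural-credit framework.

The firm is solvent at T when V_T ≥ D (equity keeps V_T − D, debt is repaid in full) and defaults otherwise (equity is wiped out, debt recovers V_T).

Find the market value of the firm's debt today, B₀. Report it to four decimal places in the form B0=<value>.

B0=104.9780

d₁ = [ln(V₀/D) + (r + σ²/2)T] / (σ√T)
   = [ln(409.7140/133.5050) + (0.0532 + 0.5·0.2406²)·4.4968] / (0.2406·√4.4968)
   = [1.121320 + 0.369386] / 0.510208 = 2.921761
d₂ = d₁ − σ√T = 2.921761 − 0.510208 = 2.411553
N(d₁) = 0.998260,  N(d₂) = 0.992058,  e^(−rT) = 0.787234
E₀ = V₀·N(d₁) − D·e^(−rT)·N(d₂)
   = 409.7140·0.998260 − 133.5050·0.787234·0.992058 = 304.736045
B₀ = V₀ − E₀ = 409.7140 − 304.736045 = 104.977955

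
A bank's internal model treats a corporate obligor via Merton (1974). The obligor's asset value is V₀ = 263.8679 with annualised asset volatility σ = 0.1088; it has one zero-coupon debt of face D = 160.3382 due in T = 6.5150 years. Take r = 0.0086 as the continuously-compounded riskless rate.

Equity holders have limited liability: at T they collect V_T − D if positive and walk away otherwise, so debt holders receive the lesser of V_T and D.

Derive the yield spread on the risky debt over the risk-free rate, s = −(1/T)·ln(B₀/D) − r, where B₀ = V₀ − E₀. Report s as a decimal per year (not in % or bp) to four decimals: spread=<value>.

d₁ = [ln(V₀/D) + (r + σ²/2)T] / (σ√T)
   = [ln(263.8679/160.3382) + (0.0086 + 0.5·0.1088²)·6.5150] / (0.1088·√6.5150)
   = [0.498163 + 0.094589] / 0.277707 = 2.134457
d₂ = d₁ − σ√T = 2.134457 − 0.277707 = 1.856751
N(d₁) = 0.983597,  N(d₂) = 0.968327,  e^(−rT) = 0.945512
E₀ = V₀·N(d₁) − D·e^(−rT)·N(d₂)
   = 263.8679·0.983597 − 160.3382·0.945512·0.968327 = 112.739838
B₀ = V₀ − E₀ = 263.8679 − 112.739838 = 151.128062
spread = −(1/T)·ln(B₀/D) − r = −(1/6.5150)·ln(151.128062/160.3382) − 0.0086 = 0.00048024

spread=0.0005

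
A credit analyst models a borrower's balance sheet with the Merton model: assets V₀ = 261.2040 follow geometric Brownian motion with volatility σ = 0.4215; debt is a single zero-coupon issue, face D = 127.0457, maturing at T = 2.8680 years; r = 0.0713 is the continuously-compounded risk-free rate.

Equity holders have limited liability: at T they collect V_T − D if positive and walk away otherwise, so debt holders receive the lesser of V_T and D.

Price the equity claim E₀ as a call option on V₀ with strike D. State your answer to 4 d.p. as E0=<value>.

E0=162.8104

d₁ = [ln(V₀/D) + (r + σ²/2)T] / (σ√T)
   = [ln(261.2040/127.0457) + (0.0713 + 0.5·0.4215²)·2.8680] / (0.4215·√2.8680)
   = [0.720755 + 0.459256] / 0.713817 = 1.653099
d₂ = d₁ − σ√T = 1.653099 − 0.713817 = 0.939282
N(d₁) = 0.950845,  N(d₂) = 0.826207,  e^(−rT) = 0.815064
E₀ = V₀·N(d₁) − D·e^(−rT)·N(d₂)
   = 261.2040·0.950845 − 127.0457·0.815064·0.826207 = 162.810368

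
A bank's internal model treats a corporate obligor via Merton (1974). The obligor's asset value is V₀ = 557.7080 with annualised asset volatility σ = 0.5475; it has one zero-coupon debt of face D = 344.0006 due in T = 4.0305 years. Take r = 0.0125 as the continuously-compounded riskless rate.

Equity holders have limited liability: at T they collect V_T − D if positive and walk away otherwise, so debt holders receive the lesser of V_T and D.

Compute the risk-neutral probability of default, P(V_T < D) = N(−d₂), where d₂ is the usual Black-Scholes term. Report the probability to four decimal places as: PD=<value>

PD=0.5256

d₁ = [ln(V₀/D) + (r + σ²/2)T] / (σ√T)
   = [ln(557.7080/344.0006) + (0.0125 + 0.5·0.5475²)·4.0305] / (0.5475·√4.0305)
   = [0.483192 + 0.654465] / 1.099167 = 1.035018
d₂ = d₁ − σ√T = 1.035018 − 1.099167 = -0.064149
risk-neutral PD = N(−d₂) = N(0.064149) = 0.525574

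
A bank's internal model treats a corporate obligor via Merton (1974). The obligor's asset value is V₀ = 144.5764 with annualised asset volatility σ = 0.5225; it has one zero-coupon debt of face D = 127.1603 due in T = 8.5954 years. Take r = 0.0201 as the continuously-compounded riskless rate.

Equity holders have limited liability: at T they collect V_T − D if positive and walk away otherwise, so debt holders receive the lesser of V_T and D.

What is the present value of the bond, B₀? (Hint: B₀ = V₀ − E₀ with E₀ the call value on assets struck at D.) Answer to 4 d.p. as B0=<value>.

d₁ = [ln(V₀/D) + (r + σ²/2)T] / (σ√T)
   = [ln(144.5764/127.1603) + (0.0201 + 0.5·0.5225²)·8.5954] / (0.5225·√8.5954)
   = [0.128360 + 1.346067] / 1.531861 = 0.962506
d₂ = d₁ − σ√T = 0.962506 − 1.531861 = -0.569354
N(d₁) = 0.832102,  N(d₂) = 0.284558,  e^(−rT) = 0.841333
E₀ = V₀·N(d₁) − D·e^(−rT)·N(d₂)
   = 144.5764·0.832102 − 127.1603·0.841333·0.284558 = 89.859182
B₀ = V₀ − E₀ = 144.5764 − 89.859182 = 54.717218

B0=54.7172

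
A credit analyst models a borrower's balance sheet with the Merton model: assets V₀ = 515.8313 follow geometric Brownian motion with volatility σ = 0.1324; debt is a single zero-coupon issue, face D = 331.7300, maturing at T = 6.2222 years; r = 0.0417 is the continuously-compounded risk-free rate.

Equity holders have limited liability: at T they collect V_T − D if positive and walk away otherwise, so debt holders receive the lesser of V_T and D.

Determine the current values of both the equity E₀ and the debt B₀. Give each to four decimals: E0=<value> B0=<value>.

E0=260.6354 B0=255.1959

d₁ = [ln(V₀/D) + (r + σ²/2)T] / (σ√T)
   = [ln(515.8313/331.7300) + (0.0417 + 0.5·0.1324²)·6.2222] / (0.1324·√6.2222)
   = [0.441458 + 0.314003] / 0.330263 = 2.287452
d₂ = d₁ − σ√T = 2.287452 − 0.330263 = 1.957189
N(d₁) = 0.988915,  N(d₂) = 0.974837,  e^(−rT) = 0.771464
E₀ = V₀·N(d₁) − D·e^(−rT)·N(d₂)
   = 515.8313·0.988915 − 331.7300·0.771464·0.974837 = 260.635378
B₀ = V₀ − E₀ = 515.8313 − 260.635378 = 255.195922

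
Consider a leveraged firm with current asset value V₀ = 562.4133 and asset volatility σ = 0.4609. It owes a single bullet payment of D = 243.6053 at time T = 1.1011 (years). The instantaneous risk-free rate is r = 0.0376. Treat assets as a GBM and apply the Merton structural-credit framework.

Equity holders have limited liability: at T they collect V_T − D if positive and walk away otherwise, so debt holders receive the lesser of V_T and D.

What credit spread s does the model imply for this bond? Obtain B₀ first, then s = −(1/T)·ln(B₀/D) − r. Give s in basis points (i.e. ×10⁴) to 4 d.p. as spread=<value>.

spread=91.9089

d₁ = [ln(V₀/D) + (r + σ²/2)T] / (σ√T)
   = [ln(562.4133/243.6053) + (0.0376 + 0.5·0.4609²)·1.1011] / (0.4609·√1.1011)
   = [0.836688 + 0.158354] / 0.483638 = 2.057412
d₂ = d₁ − σ√T = 2.057412 − 0.483638 = 1.573774
N(d₁) = 0.980177,  N(d₂) = 0.942230,  e^(−rT) = 0.959444
E₀ = V₀·N(d₁) − D·e^(−rT)·N(d₂)
   = 562.4133·0.980177 − 243.6053·0.959444·0.942230 = 331.041059
B₀ = V₀ − E₀ = 562.4133 − 331.041059 = 231.372241
spread = −(1/T)·ln(B₀/D) − r = −(1/1.1011)·ln(231.372241/243.6053) − 0.0376 = 0.00919089
in basis points: 0.00919089 × 10⁴ = 91.9089 bp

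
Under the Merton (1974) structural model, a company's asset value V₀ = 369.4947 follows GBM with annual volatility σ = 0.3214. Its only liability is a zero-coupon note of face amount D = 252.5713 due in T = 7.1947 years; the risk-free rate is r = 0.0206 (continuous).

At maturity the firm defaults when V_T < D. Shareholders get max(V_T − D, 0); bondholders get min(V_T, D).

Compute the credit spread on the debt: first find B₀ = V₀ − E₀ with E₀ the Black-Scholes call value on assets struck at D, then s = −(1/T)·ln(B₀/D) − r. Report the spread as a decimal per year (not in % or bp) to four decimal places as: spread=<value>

d₁ = [ln(V₀/D) + (r + σ²/2)T] / (σ√T)
   = [ln(369.4947/252.5713) + (0.0206 + 0.5·0.3214²)·7.1947] / (0.3214·√7.1947)
   = [0.380443 + 0.519810] / 0.862089 = 1.044268
d₂ = d₁ − σ√T = 1.044268 − 0.862089 = 0.182179
N(d₁) = 0.851819,  N(d₂) = 0.572279,  e^(−rT) = 0.862249
E₀ = V₀·N(d₁) − D·e^(−rT)·N(d₂)
   = 369.4947·0.851819 − 252.5713·0.862249·0.572279 = 190.112166
B₀ = V₀ − E₀ = 369.4947 − 190.112166 = 179.382534
spread = −(1/T)·ln(B₀/D) − r = −(1/7.1947)·ln(179.382534/252.5713) − 0.0206 = 0.02695904

spread=0.0270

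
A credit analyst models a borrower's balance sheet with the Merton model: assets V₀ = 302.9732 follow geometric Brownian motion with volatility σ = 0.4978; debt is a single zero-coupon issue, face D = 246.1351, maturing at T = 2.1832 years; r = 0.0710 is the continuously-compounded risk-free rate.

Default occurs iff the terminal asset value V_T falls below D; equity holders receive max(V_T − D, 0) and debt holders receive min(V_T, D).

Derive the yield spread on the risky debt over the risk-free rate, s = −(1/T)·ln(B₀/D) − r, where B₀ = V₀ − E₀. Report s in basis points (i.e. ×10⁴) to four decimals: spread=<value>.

d₁ = [ln(V₀/D) + (r + σ²/2)T] / (σ√T)
   = [ln(302.9732/246.1351) + (0.0710 + 0.5·0.4978²)·2.1832] / (0.4978·√2.1832)
   = [0.207764 + 0.425511] / 0.735532 = 0.860975
d₂ = d₁ − σ√T = 0.860975 − 0.735532 = 0.125443
N(d₁) = 0.805374,  N(d₂) = 0.549914,  e^(−rT) = 0.856409
E₀ = V₀·N(d₁) − D·e^(−rT)·N(d₂)
   = 302.9732·0.805374 − 246.1351·0.856409·0.549914 = 128.089221
B₀ = V₀ − E₀ = 302.9732 − 128.089221 = 174.883979
spread = −(1/T)·ln(B₀/D) − r = −(1/2.1832)·ln(174.883979/246.1351) − 0.0710 = 0.08553985
in basis points: 0.08553985 × 10⁴ = 855.3985 bp

spread=855.3985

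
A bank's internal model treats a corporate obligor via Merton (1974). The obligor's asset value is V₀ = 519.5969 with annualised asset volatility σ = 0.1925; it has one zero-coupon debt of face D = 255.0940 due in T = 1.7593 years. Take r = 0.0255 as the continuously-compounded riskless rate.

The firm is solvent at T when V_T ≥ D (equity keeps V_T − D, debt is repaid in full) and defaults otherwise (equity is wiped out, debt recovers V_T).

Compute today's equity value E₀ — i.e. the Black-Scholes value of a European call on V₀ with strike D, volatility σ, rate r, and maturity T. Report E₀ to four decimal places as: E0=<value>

d₁ = [ln(V₀/D) + (r + σ²/2)T] / (σ√T)
   = [ln(519.5969/255.0940) + (0.0255 + 0.5·0.1925²)·1.7593] / (0.1925·√1.7593)
   = [0.711421 + 0.077459] / 0.255329 = 3.089657
d₂ = d₁ − σ√T = 3.089657 − 0.255329 = 2.834327
N(d₁) = 0.998998,  N(d₂) = 0.997704,  e^(−rT) = 0.956129
E₀ = V₀·N(d₁) − D·e^(−rT)·N(d₂)
   = 519.5969·0.998998 − 255.0940·0.956129·0.997704 = 275.733482

E0=275.7335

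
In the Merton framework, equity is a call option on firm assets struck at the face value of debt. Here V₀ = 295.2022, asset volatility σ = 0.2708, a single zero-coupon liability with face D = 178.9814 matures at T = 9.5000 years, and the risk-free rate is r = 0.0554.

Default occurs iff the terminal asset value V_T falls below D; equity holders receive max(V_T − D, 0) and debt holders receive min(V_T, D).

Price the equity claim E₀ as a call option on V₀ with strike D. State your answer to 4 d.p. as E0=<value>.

E0=196.7929

d₁ = [ln(V₀/D) + (r + σ²/2)T] / (σ√T)
   = [ln(295.2022/178.9814) + (0.0554 + 0.5·0.2708²)·9.5000] / (0.2708·√9.5000)
   = [0.500379 + 0.874630] / 0.834662 = 1.647385
d₂ = d₁ − σ√T = 1.647385 − 0.834662 = 0.812723
N(d₁) = 0.950260,  N(d₂) = 0.791812,  e^(−rT) = 0.590787
E₀ = V₀·N(d₁) − D·e^(−rT)·N(d₂)
   = 295.2022·0.950260 − 178.9814·0.590787·0.791812 = 196.792949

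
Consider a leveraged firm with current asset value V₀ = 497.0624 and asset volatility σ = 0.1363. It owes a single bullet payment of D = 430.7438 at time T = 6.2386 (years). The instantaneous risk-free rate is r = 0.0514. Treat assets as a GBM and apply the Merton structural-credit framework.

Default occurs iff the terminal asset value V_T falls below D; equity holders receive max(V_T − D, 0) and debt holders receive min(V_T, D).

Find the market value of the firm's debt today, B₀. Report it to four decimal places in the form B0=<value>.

d₁ = [ln(V₀/D) + (r + σ²/2)T] / (σ√T)
   = [ln(497.0624/430.7438) + (0.0514 + 0.5·0.1363²)·6.2386] / (0.1363·√6.2386)
   = [0.143202 + 0.378613] / 0.340439 = 1.532772
d₂ = d₁ − σ√T = 1.532772 − 0.340439 = 1.192333
N(d₁) = 0.937334,  N(d₂) = 0.883435,  e^(−rT) = 0.725667
E₀ = V₀·N(d₁) − D·e^(−rT)·N(d₂)
   = 497.0624·0.937334 − 430.7438·0.725667·0.883435 = 189.772516
B₀ = V₀ − E₀ = 497.0624 − 189.772516 = 307.289884

B0=307.2899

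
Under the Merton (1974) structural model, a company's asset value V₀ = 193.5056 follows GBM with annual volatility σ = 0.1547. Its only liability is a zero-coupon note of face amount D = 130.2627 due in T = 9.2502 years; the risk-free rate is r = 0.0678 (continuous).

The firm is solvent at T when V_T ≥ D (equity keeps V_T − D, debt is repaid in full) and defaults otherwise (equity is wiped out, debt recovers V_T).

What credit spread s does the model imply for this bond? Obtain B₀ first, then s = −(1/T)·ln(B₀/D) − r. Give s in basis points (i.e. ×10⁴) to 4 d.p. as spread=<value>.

d₁ = [ln(V₀/D) + (r + σ²/2)T] / (σ√T)
   = [ln(193.5056/130.2627) + (0.0678 + 0.5·0.1547²)·9.2502] / (0.1547·√9.2502)
   = [0.395753 + 0.737852] / 0.470507 = 2.409328
d₂ = d₁ − σ√T = 2.409328 − 0.470507 = 1.938821
N(d₁) = 0.992009,  N(d₂) = 0.973738,  e^(−rT) = 0.534105
E₀ = V₀·N(d₁) − D·e^(−rT)·N(d₂)
   = 193.5056·0.992009 − 130.2627·0.534105·0.973738 = 124.212514
B₀ = V₀ − E₀ = 193.5056 − 124.212514 = 69.293086
spread = −(1/T)·ln(B₀/D) − r = −(1/9.2502)·ln(69.293086/130.2627) − 0.0678 = 0.00043723
in basis points: 0.00043723 × 10⁴ = 4.3723 bp

spread=4.3723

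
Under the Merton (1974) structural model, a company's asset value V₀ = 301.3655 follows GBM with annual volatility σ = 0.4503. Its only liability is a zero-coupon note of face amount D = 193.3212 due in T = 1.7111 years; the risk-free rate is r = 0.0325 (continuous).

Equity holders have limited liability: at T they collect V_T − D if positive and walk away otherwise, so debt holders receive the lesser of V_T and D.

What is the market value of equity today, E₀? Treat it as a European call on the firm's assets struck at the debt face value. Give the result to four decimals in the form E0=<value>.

E0=133.3671

d₁ = [ln(V₀/D) + (r + σ²/2)T] / (σ√T)
   = [ln(301.3655/193.3212) + (0.0325 + 0.5·0.4503²)·1.7111] / (0.4503·√1.7111)
   = [0.443971 + 0.229091] / 0.589033 = 1.142655
d₂ = d₁ − σ√T = 1.142655 − 0.589033 = 0.553622
N(d₁) = 0.873409,  N(d₂) = 0.710081,  e^(−rT) = 0.945907
E₀ = V₀·N(d₁) − D·e^(−rT)·N(d₂)
   = 301.3655·0.873409 − 193.3212·0.945907·0.710081 = 133.367123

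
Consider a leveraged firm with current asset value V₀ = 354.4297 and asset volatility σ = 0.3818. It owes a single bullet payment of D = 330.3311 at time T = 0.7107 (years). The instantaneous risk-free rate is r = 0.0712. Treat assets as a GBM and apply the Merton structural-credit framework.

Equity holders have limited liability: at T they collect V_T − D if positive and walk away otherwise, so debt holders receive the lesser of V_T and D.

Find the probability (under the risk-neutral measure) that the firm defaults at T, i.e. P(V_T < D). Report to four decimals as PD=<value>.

PD=0.4149

d₁ = [ln(V₀/D) + (r + σ²/2)T] / (σ√T)
   = [ln(354.4297/330.3311) + (0.0712 + 0.5·0.3818²)·0.7107] / (0.3818·√0.7107)
   = [0.070415 + 0.102402] / 0.321869 = 0.536915
d₂ = d₁ − σ√T = 0.536915 − 0.321869 = 0.215046
risk-neutral PD = N(−d₂) = N(-0.215046) = 0.414866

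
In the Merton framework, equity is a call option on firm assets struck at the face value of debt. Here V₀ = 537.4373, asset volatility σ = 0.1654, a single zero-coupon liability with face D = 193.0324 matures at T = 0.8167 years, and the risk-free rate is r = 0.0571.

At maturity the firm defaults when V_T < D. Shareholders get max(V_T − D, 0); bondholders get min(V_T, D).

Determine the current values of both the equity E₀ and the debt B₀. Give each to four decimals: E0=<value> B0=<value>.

E0=353.2000 B0=184.2373

d₁ = [ln(V₀/D) + (r + σ²/2)T] / (σ√T)
   = [ln(537.4373/193.0324) + (0.0571 + 0.5·0.1654²)·0.8167] / (0.1654·√0.8167)
   = [1.023954 + 0.057805] / 0.149474 = 7.237085
d₂ = d₁ − σ√T = 7.237085 − 0.149474 = 7.087611
N(d₁) = 1.000000,  N(d₂) = 1.000000,  e^(−rT) = 0.954437
E₀ = V₀·N(d₁) − D·e^(−rT)·N(d₂)
   = 537.4373·1.000000 − 193.0324·0.954437·1.000000 = 353.200022
B₀ = V₀ − E₀ = 537.4373 − 353.200022 = 184.237278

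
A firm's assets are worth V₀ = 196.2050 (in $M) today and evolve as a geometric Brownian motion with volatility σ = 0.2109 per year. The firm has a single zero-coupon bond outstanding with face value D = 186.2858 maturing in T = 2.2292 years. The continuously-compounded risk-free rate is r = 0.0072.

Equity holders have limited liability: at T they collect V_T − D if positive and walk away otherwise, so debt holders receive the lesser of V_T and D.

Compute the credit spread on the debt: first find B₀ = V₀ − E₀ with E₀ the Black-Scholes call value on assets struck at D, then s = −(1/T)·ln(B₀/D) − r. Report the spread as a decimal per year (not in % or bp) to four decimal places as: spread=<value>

d₁ = [ln(V₀/D) + (r + σ²/2)T] / (σ√T)
   = [ln(196.2050/186.2858) + (0.0072 + 0.5·0.2109²)·2.2292] / (0.2109·√2.2292)
   = [0.051878 + 0.065626] / 0.314884 = 0.373167
d₂ = d₁ − σ√T = 0.373167 − 0.314884 = 0.058282
N(d₁) = 0.645488,  N(d₂) = 0.523238,  e^(−rT) = 0.984078
E₀ = V₀·N(d₁) − D·e^(−rT)·N(d₂)
   = 196.2050·0.645488 − 186.2858·0.984078·0.523238 = 30.728060
B₀ = V₀ − E₀ = 196.2050 − 30.728060 = 165.476940
spread = −(1/T)·ln(B₀/D) − r = −(1/2.2292)·ln(165.476940/186.2858) − 0.0072 = 0.04593575

spread=0.0459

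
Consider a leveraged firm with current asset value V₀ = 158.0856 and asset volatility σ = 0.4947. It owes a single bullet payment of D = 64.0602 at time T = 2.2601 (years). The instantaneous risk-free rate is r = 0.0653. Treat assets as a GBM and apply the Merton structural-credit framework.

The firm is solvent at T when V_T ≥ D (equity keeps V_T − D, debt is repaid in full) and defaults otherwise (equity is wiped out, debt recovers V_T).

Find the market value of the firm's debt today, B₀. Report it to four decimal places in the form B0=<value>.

B0=52.9121

d₁ = [ln(V₀/D) + (r + σ²/2)T] / (σ√T)
   = [ln(158.0856/64.0602) + (0.0653 + 0.5·0.4947²)·2.2601] / (0.4947·√2.2601)
   = [0.903313 + 0.424140] / 0.743714 = 1.784898
d₂ = d₁ − σ√T = 1.784898 − 0.743714 = 1.041184
N(d₁) = 0.962861,  N(d₂) = 0.851105,  e^(−rT) = 0.862790
E₀ = V₀·N(d₁) − D·e^(−rT)·N(d₂)
   = 158.0856·0.962861 − 64.0602·0.862790·0.851105 = 105.173498
B₀ = V₀ − E₀ = 158.0856 − 105.173498 = 52.912102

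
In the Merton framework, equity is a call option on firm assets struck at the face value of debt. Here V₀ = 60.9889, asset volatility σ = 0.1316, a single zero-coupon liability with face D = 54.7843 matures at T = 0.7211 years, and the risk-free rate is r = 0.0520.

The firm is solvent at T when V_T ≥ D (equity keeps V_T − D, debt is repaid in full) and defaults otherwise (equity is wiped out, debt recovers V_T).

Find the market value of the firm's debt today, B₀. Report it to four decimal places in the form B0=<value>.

B0=52.4771

d₁ = [ln(V₀/D) + (r + σ²/2)T] / (σ√T)
   = [ln(60.9889/54.7843) + (0.0520 + 0.5·0.1316²)·0.7211] / (0.1316·√0.7211)
   = [0.107288 + 0.043741] / 0.111752 = 1.351477
d₂ = d₁ − σ√T = 1.351477 − 0.111752 = 1.239725
N(d₁) = 0.911729,  N(d₂) = 0.892461,  e^(−rT) = 0.963197
E₀ = V₀·N(d₁) − D·e^(−rT)·N(d₂)
   = 60.9889·0.911729 − 54.7843·0.963197·0.892461 = 8.511848
B₀ = V₀ − E₀ = 60.9889 − 8.511848 = 52.477052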